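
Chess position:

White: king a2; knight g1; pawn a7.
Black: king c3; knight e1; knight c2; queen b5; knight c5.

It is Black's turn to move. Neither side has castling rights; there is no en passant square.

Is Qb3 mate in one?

After Qb3: white king on a2; in check: yes, from the black queen on b3.
King squares — a1: attacked by Nc2; b1: attacked by Qb3; b2: attacked by Qb3; a3: attacked by Nc2; b3: attacked by Kc3.
White has no legal moves → checkmate.

yes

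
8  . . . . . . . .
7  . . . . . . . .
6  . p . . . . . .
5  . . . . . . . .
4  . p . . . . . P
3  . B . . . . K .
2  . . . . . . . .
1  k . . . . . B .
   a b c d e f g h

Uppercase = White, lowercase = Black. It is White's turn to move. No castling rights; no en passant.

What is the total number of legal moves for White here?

23

White to move; king on g3.
In check: no.
Legal moves: Kg4, Kf4, Kh3, Kf3, Kh2, Kg2, Kf2, Bg8, Bf7, Be6, Bd5, Bc4, Ba4, Bc2, Ba2, Bd1, Bxb6, Bc5, Bd4+, Be3, Bh2, Bf2, h5.
Count: 23.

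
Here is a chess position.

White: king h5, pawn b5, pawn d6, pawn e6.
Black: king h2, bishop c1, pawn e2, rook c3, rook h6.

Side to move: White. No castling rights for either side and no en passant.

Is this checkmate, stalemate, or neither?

neither

White to move; white king on h5.
In check: yes, from the black rook on h6.
King squares — g4: available; h4: attacked by Rh6; g5: attacked by Bc1; g6: attacked by Rh6; h6: attacked by Bc1.
Legal moves for White: Kg4.
White is in check but has 1 legal move → neither.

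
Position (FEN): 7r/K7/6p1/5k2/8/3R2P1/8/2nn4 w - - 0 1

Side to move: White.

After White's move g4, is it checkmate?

After g4: black king on f5; in check: yes, from the white pawn on g4.
Black has 7 legal replies: Kf6, Ke6, Kg5, Ke5, Kxg4, Kf4, Ke4.
In check but a legal move exists → not checkmate.

no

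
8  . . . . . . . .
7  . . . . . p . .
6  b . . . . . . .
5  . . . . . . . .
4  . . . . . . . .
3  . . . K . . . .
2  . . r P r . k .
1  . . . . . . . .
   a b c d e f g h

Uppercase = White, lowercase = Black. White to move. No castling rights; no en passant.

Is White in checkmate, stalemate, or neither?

White to move; white king on d3.
In check: yes, from the black bishop on a6.
Legal moves for White: Kd4, Kxc2.
White is in check but has 2 legal moves → neither.

neither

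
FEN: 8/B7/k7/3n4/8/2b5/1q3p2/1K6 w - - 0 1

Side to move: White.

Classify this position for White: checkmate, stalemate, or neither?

checkmate

White to move; white king on b1.
In check: yes, from the black queen on b2.
King squares — a1: attacked by Qb2; c1: attacked by Qb2; a2: attacked by Qb2; b2: attacked by Bc3; c2: attacked by Qb2.
Legal moves for White: none.
In check with no legal moves → checkmate.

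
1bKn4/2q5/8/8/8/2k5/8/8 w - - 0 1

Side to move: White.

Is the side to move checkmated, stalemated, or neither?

checkmate

White to move; white king on c8.
In check: yes, from the black queen on c7.
King squares — b7: attacked by Qc7; c7: attacked by Bb8; d7: attacked by Qc7; b8: attacked by Qc7; d8: attacked by Qc7.
Legal moves for White: none.
In check with no legal moves → checkmate.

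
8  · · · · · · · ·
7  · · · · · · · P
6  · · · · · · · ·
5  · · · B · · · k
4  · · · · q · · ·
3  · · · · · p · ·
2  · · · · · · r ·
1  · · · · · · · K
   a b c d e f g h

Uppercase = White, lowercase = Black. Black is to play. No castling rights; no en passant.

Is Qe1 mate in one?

After Qe1: white king on h1; in check: yes, from the black queen on e1.
King squares — g1: attacked by Qe1; g2: attacked by Pf3; h2: attacked by Rg2.
White has no legal moves → checkmate.

yes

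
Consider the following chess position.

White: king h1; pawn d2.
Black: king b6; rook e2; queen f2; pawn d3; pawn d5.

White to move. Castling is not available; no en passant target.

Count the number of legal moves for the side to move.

0

White to move; king on h1.
In check: no.
Legal moves: none.
Count: 0.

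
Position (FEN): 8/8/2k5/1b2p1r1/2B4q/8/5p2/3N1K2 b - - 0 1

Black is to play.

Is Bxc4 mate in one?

After Bxc4: white king on f1; in check: yes, from the black bishop on c4.
King squares — e1: attacked by Pf2; g1: attacked by Pf2; e2: attacked by Bc4; f2: attacked by Qh4; g2: attacked by Rg5.
White has no legal moves → checkmate.

yes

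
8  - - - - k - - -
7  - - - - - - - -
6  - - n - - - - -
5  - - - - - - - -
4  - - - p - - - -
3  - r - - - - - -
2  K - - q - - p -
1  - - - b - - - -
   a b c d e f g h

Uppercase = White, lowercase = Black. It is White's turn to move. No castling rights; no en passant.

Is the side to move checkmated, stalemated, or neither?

neither

White to move; white king on a2.
In check: yes, from the black queen on d2.
Legal moves for White: Ka1.
White is in check but has 1 legal move → neither.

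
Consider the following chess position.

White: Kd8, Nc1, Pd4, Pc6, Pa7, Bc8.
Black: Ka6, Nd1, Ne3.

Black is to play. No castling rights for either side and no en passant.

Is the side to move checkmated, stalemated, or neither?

Black to move; black king on a6.
In check: yes, from the white bishop on c8.
King squares — a5: available; b5: available; b6: available; a7: available; b7: attacked by Pc6.
Legal moves for Black: Kxa7, Kb6, Kb5, Ka5.
Black is in check but has 4 legal moves → neither.

neither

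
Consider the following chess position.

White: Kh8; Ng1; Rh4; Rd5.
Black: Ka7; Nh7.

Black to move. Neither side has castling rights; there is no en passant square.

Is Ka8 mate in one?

After Ka8: white king on h8; in check: no.
White is not in check, so this cannot be checkmate.

no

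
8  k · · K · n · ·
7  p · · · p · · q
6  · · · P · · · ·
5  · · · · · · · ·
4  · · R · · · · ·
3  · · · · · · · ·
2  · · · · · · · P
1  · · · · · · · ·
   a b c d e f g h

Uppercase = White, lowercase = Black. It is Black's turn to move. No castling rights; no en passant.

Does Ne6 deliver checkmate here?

no

After Ne6: white king on d8; in check: yes, from the black knight on e6.
White has 3 legal replies: Ke8, Kc8, Kd7.
In check but a legal move exists → not checkmate.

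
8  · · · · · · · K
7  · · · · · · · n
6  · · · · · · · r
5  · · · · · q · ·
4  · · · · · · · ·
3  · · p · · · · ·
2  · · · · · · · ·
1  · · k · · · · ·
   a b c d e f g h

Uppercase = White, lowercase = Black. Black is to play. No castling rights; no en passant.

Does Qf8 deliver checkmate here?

yes

After Qf8: white king on h8; in check: yes, from the black queen on f8.
King squares — g7: attacked by Qf8; h7: attacked by Rh6; g8: attacked by Qf8.
White has no legal moves → checkmate.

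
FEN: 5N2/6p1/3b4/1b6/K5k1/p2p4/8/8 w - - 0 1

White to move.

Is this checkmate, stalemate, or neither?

White to move; white king on a4.
In check: yes, from the black bishop on b5.
King squares — a3: attacked by Bd6; b3: available; b4: attacked by Bd6; a5: available; b5: available.
Legal moves for White: Kxb5, Ka5, Kb3.
White is in check but has 3 legal moves → neither.

neither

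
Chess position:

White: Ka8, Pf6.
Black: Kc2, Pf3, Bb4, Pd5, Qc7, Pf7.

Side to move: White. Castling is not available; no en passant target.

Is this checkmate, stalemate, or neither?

stalemate

White to move; white king on a8.
In check: no.
King squares — a7: attacked by Qc7; b7: attacked by Qc7; b8: attacked by Qc7.
Legal moves for White: none.
Not in check and no legal moves → stalemate.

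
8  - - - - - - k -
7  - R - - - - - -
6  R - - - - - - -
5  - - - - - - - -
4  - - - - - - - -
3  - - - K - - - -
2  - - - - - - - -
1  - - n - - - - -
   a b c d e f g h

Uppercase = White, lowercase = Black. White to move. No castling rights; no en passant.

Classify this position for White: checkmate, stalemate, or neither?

White to move; white king on d3.
In check: yes, from the black knight on c1.
King squares — c2: available; d2: available; e2: attacked by Nc1; c3: available; e3: available; c4: available; d4: available; e4: available.
Legal moves for White: Ke4, Kd4, Kc4, Ke3, Kc3, Kd2, Kc2.
White is in check but has 7 legal moves → neither.

neither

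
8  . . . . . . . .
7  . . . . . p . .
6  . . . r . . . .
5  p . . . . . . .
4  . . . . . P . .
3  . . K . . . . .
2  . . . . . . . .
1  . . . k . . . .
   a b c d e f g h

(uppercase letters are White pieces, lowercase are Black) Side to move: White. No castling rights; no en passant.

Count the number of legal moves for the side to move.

4

White to move; king on c3.
In check: no.
Legal moves: Kc4, Kb3, Kb2, f5.
Count: 4.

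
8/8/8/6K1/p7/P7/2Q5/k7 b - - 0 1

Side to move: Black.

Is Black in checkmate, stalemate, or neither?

Black to move; black king on a1.
In check: no.
King squares — b1: attacked by Qc2; a2: attacked by Qc2; b2: attacked by Qc2.
Legal moves for Black: none.
Not in check and no legal moves → stalemate.

stalemate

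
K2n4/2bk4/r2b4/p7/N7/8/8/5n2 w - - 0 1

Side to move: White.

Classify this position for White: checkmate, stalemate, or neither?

checkmate

White to move; white king on a8.
In check: yes, from the black rook on a6.
King squares — a7: attacked by Ra6; b7: attacked by Nd8; b8: attacked by Bc7.
Legal moves for White: none.
In check with no legal moves → checkmate.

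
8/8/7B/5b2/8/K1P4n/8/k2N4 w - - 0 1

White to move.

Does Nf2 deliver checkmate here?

no

After Nf2: black king on a1; in check: no.
Black is not in check, so this cannot be checkmate.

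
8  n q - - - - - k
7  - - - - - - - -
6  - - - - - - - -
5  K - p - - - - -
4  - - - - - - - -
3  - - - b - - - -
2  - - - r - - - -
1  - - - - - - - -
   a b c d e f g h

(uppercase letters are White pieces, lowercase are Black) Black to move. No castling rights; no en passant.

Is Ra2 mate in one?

yes

After Ra2: white king on a5; in check: yes, from the black rook on a2.
King squares — a4: attacked by Ra2; b4: attacked by Pc5; b5: attacked by Bd3; a6: attacked by Ra2; b6: attacked by Na8.
White has no legal moves → checkmate.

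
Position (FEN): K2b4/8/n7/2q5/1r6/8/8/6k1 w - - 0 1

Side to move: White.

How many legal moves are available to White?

White to move; king on a8.
In check: no.
Legal moves: none.
Count: 0.

0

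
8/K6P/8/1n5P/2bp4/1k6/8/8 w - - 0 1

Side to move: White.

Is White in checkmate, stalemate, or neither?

White to move; white king on a7.
In check: yes, from the black knight on b5.
King squares — a6: available; b6: available; b7: available; a8: available; b8: available.
Legal moves for White: Kb8, Ka8, Kb7, Kb6, Ka6.
White is in check but has 5 legal moves → neither.

neither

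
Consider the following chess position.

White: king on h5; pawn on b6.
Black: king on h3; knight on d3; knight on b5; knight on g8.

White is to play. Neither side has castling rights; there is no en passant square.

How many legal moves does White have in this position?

3

White to move; king on h5.
In check: no.
Legal moves: Kg6, Kg5, b7.
Count: 3.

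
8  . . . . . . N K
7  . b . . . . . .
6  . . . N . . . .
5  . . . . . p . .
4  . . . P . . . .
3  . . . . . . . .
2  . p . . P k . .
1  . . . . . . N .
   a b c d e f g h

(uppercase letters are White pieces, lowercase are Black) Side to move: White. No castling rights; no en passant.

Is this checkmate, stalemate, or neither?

neither

White to move; white king on h8.
In check: no.
Legal moves for White: Kh7, Kg7, Ne7, Nh6, Nf6, Ne8, Nc8, Nf7, Nxb7, Nxf5, Nb5, Ne4+, Nc4, Nh3+, Nf3, d5, e3, e4.
White has 18 legal moves and is not in check → neither.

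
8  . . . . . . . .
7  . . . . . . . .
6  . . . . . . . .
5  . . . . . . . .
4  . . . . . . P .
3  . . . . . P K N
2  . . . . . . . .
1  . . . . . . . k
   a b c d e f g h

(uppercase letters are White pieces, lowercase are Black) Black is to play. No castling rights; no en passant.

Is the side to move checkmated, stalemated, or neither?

stalemate

Black to move; black king on h1.
In check: no.
King squares — g1: attacked by Nh3; g2: attacked by Kg3; h2: attacked by Kg3.
Legal moves for Black: none.
Not in check and no legal moves → stalemate.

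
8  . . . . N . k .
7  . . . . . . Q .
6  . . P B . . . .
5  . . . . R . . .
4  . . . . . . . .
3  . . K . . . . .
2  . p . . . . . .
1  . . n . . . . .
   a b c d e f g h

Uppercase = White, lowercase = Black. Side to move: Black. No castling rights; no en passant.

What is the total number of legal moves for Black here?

Black to move; king on g8.
In check: yes, from the white queen on g7.
Legal moves: none.
Count: 0.

0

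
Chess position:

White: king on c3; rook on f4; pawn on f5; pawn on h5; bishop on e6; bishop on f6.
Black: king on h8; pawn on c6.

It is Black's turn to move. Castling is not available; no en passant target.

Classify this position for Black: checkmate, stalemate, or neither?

neither

Black to move; black king on h8.
In check: yes, from the white bishop on f6.
Legal moves for Black: Kh7.
Black is in check but has 1 legal move → neither.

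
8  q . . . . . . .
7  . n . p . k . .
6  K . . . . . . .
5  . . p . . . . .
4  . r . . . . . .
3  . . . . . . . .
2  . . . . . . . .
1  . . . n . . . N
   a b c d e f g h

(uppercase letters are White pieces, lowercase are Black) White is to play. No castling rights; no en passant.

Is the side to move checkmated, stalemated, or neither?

White to move; white king on a6.
In check: yes, from the black queen on a8.
King squares — a5: attacked by Nb7; b5: attacked by Rb4; b6: attacked by Rb4; a7: attacked by Qa8; b7: attacked by Rb4.
Legal moves for White: none.
In check with no legal moves → checkmate.

checkmate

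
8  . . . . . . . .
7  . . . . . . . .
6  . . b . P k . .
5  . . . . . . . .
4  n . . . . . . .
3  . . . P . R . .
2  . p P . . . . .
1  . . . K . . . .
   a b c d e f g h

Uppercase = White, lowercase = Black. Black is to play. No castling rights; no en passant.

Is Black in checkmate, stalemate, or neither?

neither

Black to move; black king on f6.
In check: yes, from the white rook on f3.
King squares — e5: available; f5: attacked by Rf3; g5: available; e6: available; g6: available; e7: available; f7: attacked by Rf3; g7: available.
Legal moves for Black: Kg7, Ke7, Kg6, Kxe6, Kg5, Ke5, Bxf3+.
Black is in check but has 7 legal moves → neither.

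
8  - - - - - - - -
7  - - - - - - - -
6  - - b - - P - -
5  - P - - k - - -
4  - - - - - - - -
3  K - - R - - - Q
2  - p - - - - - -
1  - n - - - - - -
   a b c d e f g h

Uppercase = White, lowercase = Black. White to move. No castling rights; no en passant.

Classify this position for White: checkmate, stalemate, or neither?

White to move; white king on a3.
In check: yes, from the black knight on b1.
King squares — a2: available; b2: available; b3: available; a4: available; b4: available.
Legal moves for White: Kb4, Ka4, Kb3, Kxb2, Ka2.
White is in check but has 5 legal moves → neither.

neither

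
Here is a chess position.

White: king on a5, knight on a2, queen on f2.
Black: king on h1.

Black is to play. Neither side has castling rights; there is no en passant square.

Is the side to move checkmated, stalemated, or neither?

stalemate

Black to move; black king on h1.
In check: no.
King squares — g1: attacked by Qf2; g2: attacked by Qf2; h2: attacked by Qf2.
Legal moves for Black: none.
Not in check and no legal moves → stalemate.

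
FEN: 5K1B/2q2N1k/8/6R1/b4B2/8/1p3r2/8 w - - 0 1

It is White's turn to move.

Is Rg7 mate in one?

After Rg7: black king on h7; in check: yes, from the white rook on g7.
King squares — g6: attacked by Rg7; h6: attacked by Bf4; g7: attacked by Kf8; g8: attacked by Rg7; h8: attacked by Nf7.
Black has no legal moves → checkmate.

yes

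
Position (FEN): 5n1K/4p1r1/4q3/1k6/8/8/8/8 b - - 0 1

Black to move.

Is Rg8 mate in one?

After Rg8: white king on h8; in check: yes, from the black rook on g8.
King squares — g7: attacked by Rg8; h7: attacked by Nf8; g8: attacked by Qe6.
White has no legal moves → checkmate.

yes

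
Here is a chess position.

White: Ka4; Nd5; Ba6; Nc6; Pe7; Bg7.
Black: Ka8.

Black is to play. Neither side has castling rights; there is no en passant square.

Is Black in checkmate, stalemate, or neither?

Black to move; black king on a8.
In check: no.
King squares — a7: attacked by Nc6; b7: attacked by Ba6; b8: attacked by Nc6.
Legal moves for Black: none.
Not in check and no legal moves → stalemate.

stalemate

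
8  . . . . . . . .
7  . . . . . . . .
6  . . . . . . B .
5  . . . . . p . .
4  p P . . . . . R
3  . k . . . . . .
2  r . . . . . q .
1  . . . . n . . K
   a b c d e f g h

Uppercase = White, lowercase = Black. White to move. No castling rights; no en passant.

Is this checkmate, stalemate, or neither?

checkmate

White to move; white king on h1.
In check: yes, from the black queen on g2.
King squares — g1: attacked by Qg2; g2: attacked by Ne1; h2: attacked by Qg2.
Legal moves for White: none.
In check with no legal moves → checkmate.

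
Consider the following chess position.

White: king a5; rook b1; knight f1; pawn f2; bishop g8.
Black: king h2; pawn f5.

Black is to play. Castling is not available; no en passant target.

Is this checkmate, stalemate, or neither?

neither

Black to move; black king on h2.
In check: yes, from the white knight on f1.
King squares — g1: available; h1: available; g2: available; g3: attacked by Nf1; h3: available.
Legal moves for Black: Kh3, Kg2, Kh1, Kg1.
Black is in check but has 4 legal moves → neither.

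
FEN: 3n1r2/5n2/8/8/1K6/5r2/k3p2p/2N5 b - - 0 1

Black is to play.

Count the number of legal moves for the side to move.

Black to move; king on a2.
In check: yes, from the white knight on c1.
Legal moves: Kb2, Kb1, Ka1.
Count: 3.

3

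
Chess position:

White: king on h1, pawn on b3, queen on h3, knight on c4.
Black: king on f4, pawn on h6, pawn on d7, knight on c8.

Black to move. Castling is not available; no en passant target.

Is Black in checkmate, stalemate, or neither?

Black to move; black king on f4.
In check: no.
Legal moves for Black: Ne7, Na7, Nd6, Nb6, Kg5, Ke4, d6, h5, d5.
Black has 9 legal moves and is not in check → neither.

neither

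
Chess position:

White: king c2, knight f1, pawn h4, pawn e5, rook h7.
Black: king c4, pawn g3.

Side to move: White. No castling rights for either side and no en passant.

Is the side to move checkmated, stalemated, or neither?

White to move; white king on c2.
In check: no.
Legal moves for White include: Rh8, Rg7, Rf7, Re7, Rd7, Rc7+, Rb7, Ra7, Rh6, Rh5, Kd2, Kb2, Kd1, Kc1, Kb1, Nxg3, Ne3+, Nh2, ... (list truncated; more exist).
White has legal moves and is not in check → neither.

neither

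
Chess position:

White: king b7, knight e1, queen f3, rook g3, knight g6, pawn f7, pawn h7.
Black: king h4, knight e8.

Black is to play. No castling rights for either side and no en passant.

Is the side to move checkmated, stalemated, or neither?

checkmate

Black to move; black king on h4.
In check: yes, from the white knight on g6.
King squares — g3: attacked by Qf3; h3: attacked by Rg3; g4: attacked by Qf3; g5: attacked by Rg3; h5: attacked by Qf3.
Legal moves for Black: none.
In check with no legal moves → checkmate.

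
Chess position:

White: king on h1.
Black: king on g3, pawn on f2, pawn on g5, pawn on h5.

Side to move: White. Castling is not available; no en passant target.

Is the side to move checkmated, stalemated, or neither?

White to move; white king on h1.
In check: no.
King squares — g1: attacked by Pf2; g2: attacked by Kg3; h2: attacked by Kg3.
Legal moves for White: none.
Not in check and no legal moves → stalemate.

stalemate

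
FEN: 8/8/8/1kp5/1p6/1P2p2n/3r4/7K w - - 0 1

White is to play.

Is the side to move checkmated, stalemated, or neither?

stalemate

White to move; white king on h1.
In check: no.
King squares — g1: attacked by Nh3; g2: attacked by Rd2; h2: attacked by Rd2.
Legal moves for White: none.
Not in check and no legal moves → stalemate.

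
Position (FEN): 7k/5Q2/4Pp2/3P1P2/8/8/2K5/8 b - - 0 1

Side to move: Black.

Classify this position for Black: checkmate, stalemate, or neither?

stalemate

Black to move; black king on h8.
In check: no.
King squares — g7: attacked by Qf7; h7: attacked by Qf7; g8: attacked by Qf7.
Legal moves for Black: none.
Not in check and no legal moves → stalemate.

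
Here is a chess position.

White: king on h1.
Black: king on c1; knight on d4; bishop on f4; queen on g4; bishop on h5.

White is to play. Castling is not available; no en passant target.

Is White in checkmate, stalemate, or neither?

stalemate

White to move; white king on h1.
In check: no.
King squares — g1: attacked by Qg4; g2: attacked by Qg4; h2: attacked by Bf4.
Legal moves for White: none.
Not in check and no legal moves → stalemate.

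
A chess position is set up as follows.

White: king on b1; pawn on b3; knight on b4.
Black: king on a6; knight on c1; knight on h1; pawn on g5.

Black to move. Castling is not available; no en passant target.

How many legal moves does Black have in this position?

Black to move; king on a6.
In check: yes, from the white knight on b4.
Legal moves: Kb7, Ka7, Kb6, Kb5, Ka5.
Count: 5.

5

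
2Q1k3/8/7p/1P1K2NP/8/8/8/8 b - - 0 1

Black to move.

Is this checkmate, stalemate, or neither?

Black to move; black king on e8.
In check: yes, from the white queen on c8.
Legal moves for Black: Ke7.
Black is in check but has 1 legal move → neither.

neither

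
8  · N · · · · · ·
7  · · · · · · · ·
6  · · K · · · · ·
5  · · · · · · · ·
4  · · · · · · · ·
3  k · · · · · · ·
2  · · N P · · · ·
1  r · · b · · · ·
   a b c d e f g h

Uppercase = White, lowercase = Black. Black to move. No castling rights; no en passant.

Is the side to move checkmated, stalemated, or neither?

Black to move; black king on a3.
In check: yes, from the white knight on c2.
Legal moves for Black: Ka4, Kb3, Kb2, Ka2, Bxc2.
Black is in check but has 5 legal moves → neither.

neither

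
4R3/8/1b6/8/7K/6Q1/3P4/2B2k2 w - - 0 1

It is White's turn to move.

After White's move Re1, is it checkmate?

After Re1: black king on f1; in check: yes, from the white rook on e1.
King squares — e1: attacked by Qg3; g1: attacked by Re1; e2: attacked by Re1; f2: attacked by Qg3; g2: attacked by Qg3.
Black has no legal moves → checkmate.

yes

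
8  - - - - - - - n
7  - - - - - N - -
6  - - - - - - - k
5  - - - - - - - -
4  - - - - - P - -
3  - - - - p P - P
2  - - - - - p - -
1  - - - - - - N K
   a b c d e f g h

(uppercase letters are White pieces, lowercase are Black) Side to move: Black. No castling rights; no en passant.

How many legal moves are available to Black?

Black to move; king on h6.
In check: yes, from the white knight on f7.
Legal moves: Kh7, Kg7, Kg6, Kh5, Nxf7.
Count: 5.

5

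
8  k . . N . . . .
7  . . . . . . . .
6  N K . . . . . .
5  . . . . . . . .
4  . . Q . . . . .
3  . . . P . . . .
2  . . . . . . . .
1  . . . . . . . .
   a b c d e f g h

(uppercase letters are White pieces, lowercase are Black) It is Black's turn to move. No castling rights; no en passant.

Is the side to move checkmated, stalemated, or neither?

Black to move; black king on a8.
In check: no.
King squares — a7: attacked by Kb6; b7: attacked by Kb6; b8: attacked by Na6.
Legal moves for Black: none.
Not in check and no legal moves → stalemate.

stalemate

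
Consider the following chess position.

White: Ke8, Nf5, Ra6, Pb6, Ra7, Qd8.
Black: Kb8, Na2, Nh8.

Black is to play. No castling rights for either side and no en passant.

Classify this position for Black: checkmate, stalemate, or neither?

checkmate

Black to move; black king on b8.
In check: yes, from the white queen on d8.
King squares — a7: attacked by Ra6; b7: attacked by Ra7; c7: attacked by Pb6; a8: attacked by Ra7; c8: attacked by Qd8.
Legal moves for Black: none.
In check with no legal moves → checkmate.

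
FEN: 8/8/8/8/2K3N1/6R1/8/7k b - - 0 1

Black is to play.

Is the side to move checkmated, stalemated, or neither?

stalemate

Black to move; black king on h1.
In check: no.
King squares — g1: attacked by Rg3; g2: attacked by Rg3; h2: attacked by Ng4.
Legal moves for Black: none.
Not in check and no legal moves → stalemate.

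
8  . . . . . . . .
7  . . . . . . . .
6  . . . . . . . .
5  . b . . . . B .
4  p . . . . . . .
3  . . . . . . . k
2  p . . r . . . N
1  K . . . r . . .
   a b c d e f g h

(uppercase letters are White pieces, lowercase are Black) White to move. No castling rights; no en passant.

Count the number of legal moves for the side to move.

White to move; king on a1.
In check: yes, from the black rook on e1.
Legal moves: none.
Count: 0.

0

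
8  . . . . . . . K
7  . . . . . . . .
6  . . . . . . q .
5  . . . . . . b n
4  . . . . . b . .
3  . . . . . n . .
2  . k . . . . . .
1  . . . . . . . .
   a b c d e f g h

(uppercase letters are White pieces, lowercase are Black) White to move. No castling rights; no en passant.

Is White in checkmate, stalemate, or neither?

White to move; white king on h8.
In check: no.
King squares — g7: attacked by Nh5; h7: attacked by Qg6; g8: attacked by Qg6.
Legal moves for White: none.
Not in check and no legal moves → stalemate.

stalemate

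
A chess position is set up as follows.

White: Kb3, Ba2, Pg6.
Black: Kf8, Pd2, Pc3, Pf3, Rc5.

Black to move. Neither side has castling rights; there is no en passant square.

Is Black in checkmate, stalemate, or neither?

neither

Black to move; black king on f8.
In check: no.
Legal moves for Black include: Kg8, Ke8, Kg7, Ke7, Rc8, Rc7, Rc6, Rh5, Rg5, Rf5, Re5, Rd5, Rb5+, Ra5, Rc4, f2, c2, d1=Q+, ... (list truncated; more exist).
Black has legal moves and is not in check → neither.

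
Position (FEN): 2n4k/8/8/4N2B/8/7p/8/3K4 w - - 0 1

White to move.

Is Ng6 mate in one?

After Ng6: black king on h8; in check: yes, from the white knight on g6.
Black has 3 legal replies: Kg8, Kh7, Kg7.
In check but a legal move exists → not checkmate.

no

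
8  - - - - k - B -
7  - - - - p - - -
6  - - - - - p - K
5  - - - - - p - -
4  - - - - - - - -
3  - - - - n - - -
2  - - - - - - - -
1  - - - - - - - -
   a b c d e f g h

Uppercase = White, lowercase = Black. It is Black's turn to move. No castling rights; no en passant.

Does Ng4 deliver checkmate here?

no

After Ng4: white king on h6; in check: yes, from the black knight on g4.
White has 4 legal replies: Kh7, Kg7, Kg6, Kh5.
In check but a legal move exists → not checkmate.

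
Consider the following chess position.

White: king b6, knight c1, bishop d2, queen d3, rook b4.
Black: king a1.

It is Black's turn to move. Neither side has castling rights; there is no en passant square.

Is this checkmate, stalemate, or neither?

stalemate

Black to move; black king on a1.
In check: no.
King squares — b1: attacked by Qd3; a2: attacked by Nc1; b2: attacked by Rb4.
Legal moves for Black: none.
Not in check and no legal moves → stalemate.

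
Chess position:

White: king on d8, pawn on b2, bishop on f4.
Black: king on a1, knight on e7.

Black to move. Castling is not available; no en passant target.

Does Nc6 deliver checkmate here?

no

After Nc6: white king on d8; in check: yes, from the black knight on c6.
White has 4 legal replies: Ke8, Kc8, Kd7, Kc7.
In check but a legal move exists → not checkmate.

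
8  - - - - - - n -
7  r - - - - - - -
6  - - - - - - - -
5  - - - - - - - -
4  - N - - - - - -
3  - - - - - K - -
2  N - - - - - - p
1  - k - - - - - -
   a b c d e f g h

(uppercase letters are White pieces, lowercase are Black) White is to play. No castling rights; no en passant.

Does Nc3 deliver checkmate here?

After Nc3: black king on b1; in check: yes, from the white knight on c3.
Black has 3 legal replies: Kb2, Kc1, Ka1.
In check but a legal move exists → not checkmate.

no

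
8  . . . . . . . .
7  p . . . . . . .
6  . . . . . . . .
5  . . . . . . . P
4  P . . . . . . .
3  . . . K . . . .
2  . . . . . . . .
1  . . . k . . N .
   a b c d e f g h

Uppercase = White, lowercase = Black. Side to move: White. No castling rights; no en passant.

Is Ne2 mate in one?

After Ne2: black king on d1; in check: no.
Black is not in check, so this cannot be checkmate.

no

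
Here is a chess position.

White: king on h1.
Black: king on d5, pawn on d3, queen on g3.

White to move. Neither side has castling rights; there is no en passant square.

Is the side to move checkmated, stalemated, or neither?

White to move; white king on h1.
In check: no.
King squares — g1: attacked by Qg3; g2: attacked by Qg3; h2: attacked by Qg3.
Legal moves for White: none.
Not in check and no legal moves → stalemate.

stalemate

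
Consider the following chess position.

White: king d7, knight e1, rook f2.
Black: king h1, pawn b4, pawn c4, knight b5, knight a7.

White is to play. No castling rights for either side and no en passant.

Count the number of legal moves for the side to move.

22

White to move; king on d7.
In check: no.
Legal moves: Ke8, Kd8, Ke7, Ke6, Rf8, Rf7, Rf6, Rf5, Rf4, Rf3, Rh2+, Rg2, Re2, Rd2, Rc2, Rb2, Ra2, Rf1+, Nf3, Nd3, Ng2, Nc2.
Count: 22.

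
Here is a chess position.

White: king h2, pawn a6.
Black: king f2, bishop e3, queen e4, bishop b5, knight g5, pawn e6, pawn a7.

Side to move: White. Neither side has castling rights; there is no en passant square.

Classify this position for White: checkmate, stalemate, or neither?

stalemate

White to move; white king on h2.
In check: no.
King squares — g1: attacked by Kf2; h1: attacked by Qe4; g2: attacked by Kf2; g3: attacked by Kf2; h3: attacked by Ng5.
Legal moves for White: none.
Not in check and no legal moves → stalemate.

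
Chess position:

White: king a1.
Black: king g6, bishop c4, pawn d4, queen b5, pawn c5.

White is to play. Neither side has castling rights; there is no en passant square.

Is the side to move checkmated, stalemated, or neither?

stalemate

White to move; white king on a1.
In check: no.
King squares — b1: attacked by Qb5; a2: attacked by Bc4; b2: attacked by Qb5.
Legal moves for White: none.
Not in check and no legal moves → stalemate.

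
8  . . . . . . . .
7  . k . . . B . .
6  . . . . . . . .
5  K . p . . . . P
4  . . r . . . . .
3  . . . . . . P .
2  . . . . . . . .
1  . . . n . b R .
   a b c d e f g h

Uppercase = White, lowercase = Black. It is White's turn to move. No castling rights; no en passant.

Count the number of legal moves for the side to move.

White to move; king on a5.
In check: no.
Legal moves: Bg8, Be8, Bg6, Be6, Bd5+, Bxc4, Kb5, Rg2, Rh1, Rxf1, h6, g4.
Count: 12.

12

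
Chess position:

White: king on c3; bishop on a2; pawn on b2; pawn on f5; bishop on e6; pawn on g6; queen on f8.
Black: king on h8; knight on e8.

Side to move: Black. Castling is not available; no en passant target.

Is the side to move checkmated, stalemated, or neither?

checkmate

Black to move; black king on h8.
In check: yes, from the white queen on f8.
King squares — g7: attacked by Qf8; h7: attacked by Pg6; g8: attacked by Be6.
Legal moves for Black: none.
In check with no legal moves → checkmate.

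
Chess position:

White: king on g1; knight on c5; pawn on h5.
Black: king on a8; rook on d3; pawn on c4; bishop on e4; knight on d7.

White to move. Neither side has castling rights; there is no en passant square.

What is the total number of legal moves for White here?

12

White to move; king on g1.
In check: no.
Legal moves: Nxd7, Nb7, Ne6, Na6, Nxe4, Na4, Nxd3, Nb3, Kh2, Kf2, Kf1, h6.
Count: 12.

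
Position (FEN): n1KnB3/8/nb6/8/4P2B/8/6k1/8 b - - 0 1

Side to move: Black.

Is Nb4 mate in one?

After Nb4: white king on c8; in check: no.
White is not in check, so this cannot be checkmate.

no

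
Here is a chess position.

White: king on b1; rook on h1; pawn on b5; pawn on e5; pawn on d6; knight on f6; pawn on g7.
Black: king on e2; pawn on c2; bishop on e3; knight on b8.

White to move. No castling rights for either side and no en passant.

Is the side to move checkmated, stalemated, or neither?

neither

White to move; white king on b1.
In check: yes, from the black pawn on c2.
Legal moves for White: Kxc2, Kb2, Ka2, Ka1.
White is in check but has 4 legal moves → neither.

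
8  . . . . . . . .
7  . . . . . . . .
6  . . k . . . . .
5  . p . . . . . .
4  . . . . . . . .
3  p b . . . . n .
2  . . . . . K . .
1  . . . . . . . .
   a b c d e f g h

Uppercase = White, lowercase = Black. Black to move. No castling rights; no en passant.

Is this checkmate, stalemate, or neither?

Black to move; black king on c6.
In check: no.
Legal moves for Black include: Kd7, Kc7, Kb7, Kd6, Kb6, Kd5, Kc5, Nh5, Nf5, Ne4+, Ne2, Nh1+, Nf1, Bg8, Bf7, Be6, Bd5, Bc4, ... (list truncated; more exist).
Black has legal moves and is not in check → neither.

neither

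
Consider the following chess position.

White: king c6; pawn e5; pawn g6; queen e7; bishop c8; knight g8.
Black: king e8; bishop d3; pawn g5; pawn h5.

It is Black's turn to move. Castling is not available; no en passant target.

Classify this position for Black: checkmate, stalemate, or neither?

checkmate

Black to move; black king on e8.
In check: yes, from the white queen on e7.
King squares — d7: attacked by Kc6; e7: attacked by Ng8; f7: attacked by Pg6; d8: attacked by Qe7; f8: attacked by Qe7.
Legal moves for Black: none.
In check with no legal moves → checkmate.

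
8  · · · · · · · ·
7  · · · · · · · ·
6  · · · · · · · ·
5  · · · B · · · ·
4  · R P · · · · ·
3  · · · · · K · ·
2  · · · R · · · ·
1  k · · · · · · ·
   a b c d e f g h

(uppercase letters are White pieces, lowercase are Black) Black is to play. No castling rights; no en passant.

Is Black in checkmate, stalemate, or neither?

Black to move; black king on a1.
In check: no.
King squares — b1: attacked by Rb4; a2: attacked by Rd2; b2: attacked by Rd2.
Legal moves for Black: none.
Not in check and no legal moves → stalemate.

stalemate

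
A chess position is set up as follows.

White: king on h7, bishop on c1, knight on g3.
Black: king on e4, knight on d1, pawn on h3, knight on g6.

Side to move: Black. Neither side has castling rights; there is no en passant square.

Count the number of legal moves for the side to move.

5

Black to move; king on e4.
In check: yes, from the white knight on g3.
Legal moves: Ke5, Kd5, Kd4, Kf3, Kd3.
Count: 5.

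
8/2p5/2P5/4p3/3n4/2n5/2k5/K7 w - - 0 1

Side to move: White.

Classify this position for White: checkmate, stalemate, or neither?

White to move; white king on a1.
In check: no.
King squares — b1: attacked by Kc2; a2: attacked by Nc3; b2: attacked by Kc2.
Legal moves for White: none.
Not in check and no legal moves → stalemate.

stalemate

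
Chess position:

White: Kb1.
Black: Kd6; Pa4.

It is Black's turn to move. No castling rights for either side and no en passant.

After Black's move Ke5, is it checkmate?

no

After Ke5: white king on b1; in check: no.
White is not in check, so this cannot be checkmate.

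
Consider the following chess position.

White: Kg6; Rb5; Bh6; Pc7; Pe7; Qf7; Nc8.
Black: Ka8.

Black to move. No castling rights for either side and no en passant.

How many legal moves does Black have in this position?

0

Black to move; king on a8.
In check: no.
Legal moves: none.
Count: 0.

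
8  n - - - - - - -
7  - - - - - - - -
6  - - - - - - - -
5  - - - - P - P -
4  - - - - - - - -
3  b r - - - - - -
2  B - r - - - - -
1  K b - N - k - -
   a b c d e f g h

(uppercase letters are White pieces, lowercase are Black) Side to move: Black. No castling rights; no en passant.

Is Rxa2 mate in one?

yes

After Rxa2: white king on a1; in check: yes, from the black rook on a2.
King squares — b1: attacked by Rb3; a2: attacked by Bb1; b2: attacked by Ra2.
White has no legal moves → checkmate.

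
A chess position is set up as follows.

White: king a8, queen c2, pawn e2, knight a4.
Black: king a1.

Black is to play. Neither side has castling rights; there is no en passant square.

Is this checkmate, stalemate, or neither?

Black to move; black king on a1.
In check: no.
King squares — b1: attacked by Qc2; a2: attacked by Qc2; b2: attacked by Qc2.
Legal moves for Black: none.
Not in check and no legal moves → stalemate.

stalemate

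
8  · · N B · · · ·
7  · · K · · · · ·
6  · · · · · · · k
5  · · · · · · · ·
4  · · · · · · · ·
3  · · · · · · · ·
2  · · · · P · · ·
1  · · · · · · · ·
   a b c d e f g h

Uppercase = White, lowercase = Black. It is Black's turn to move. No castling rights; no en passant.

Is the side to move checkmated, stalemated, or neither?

neither

Black to move; black king on h6.
In check: no.
Legal moves for Black: Kh7, Kg7, Kg6, Kh5.
Black has 4 legal moves and is not in check → neither.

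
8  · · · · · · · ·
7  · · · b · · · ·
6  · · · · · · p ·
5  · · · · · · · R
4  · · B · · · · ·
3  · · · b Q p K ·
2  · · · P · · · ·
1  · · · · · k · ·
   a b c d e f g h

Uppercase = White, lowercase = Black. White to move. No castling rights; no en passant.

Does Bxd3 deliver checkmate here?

After Bxd3: black king on f1; in check: yes, from the white bishop on d3.
King squares — e1: attacked by Qe3; g1: attacked by Qe3; e2: attacked by Bd3; f2: attacked by Qe3; g2: attacked by Kg3.
Black has no legal moves → checkmate.

yes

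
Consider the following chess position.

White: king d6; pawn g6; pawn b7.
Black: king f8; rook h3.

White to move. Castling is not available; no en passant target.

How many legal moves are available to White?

12

White to move; king on d6.
In check: no.
Legal moves: Kd7, Kc7, Ke6, Kc6, Ke5, Kd5, Kc5, b8=Q+, b8=R+, b8=B, b8=N, g7+.
Count: 12.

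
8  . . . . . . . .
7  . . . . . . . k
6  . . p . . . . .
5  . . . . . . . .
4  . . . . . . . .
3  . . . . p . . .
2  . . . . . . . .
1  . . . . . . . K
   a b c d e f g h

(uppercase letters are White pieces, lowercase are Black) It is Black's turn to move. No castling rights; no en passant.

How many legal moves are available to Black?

Black to move; king on h7.
In check: no.
Legal moves: Kh8, Kg8, Kg7, Kh6, Kg6, c5, e2.
Count: 7.

7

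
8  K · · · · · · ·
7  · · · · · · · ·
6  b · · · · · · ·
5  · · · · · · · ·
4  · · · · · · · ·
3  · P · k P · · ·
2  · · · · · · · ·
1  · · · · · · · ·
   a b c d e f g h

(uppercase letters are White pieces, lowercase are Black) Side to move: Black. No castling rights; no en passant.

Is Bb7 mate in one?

After Bb7: white king on a8; in check: yes, from the black bishop on b7.
White has 3 legal replies: Kb8, Kxb7, Ka7.
In check but a legal move exists → not checkmate.

no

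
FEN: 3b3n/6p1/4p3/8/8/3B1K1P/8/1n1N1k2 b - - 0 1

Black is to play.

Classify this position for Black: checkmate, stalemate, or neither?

Black to move; black king on f1.
In check: yes, from the white bishop on d3.
Legal moves for Black: Kg1, Ke1.
Black is in check but has 2 legal moves → neither.

neither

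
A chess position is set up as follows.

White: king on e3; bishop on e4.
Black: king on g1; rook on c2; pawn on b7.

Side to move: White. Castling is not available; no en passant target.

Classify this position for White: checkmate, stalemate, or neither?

White to move; white king on e3.
In check: no.
Legal moves for White: Bh7, Bxb7, Bg6, Bc6, Bf5, Bd5, Bf3, Bd3, Bg2, Bxc2, Bh1, Kf4, Kd4, Kf3, Kd3.
White has 15 legal moves and is not in check → neither.

neither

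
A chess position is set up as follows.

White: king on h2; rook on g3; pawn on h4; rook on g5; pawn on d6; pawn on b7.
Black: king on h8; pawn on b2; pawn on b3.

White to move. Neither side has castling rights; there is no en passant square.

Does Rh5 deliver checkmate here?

yes

After Rh5: black king on h8; in check: yes, from the white rook on h5.
King squares — g7: attacked by Rg3; h7: attacked by Rh5; g8: attacked by Rg3.
Black has no legal moves → checkmate.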